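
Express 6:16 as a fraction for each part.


Total parts = 6 + 16 = 22
First part: 6/22 = 3/11
Second part: 16/22 = 8/11
= 3/11 and 8/11

3/11 and 8/11


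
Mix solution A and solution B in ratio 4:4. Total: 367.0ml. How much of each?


Total parts = 4 + 4 = 8
solution A: 367.0 × 4/8 = 183.5ml
solution B: 367.0 × 4/8 = 183.5ml
= 183.5ml and 183.5ml

183.5ml and 183.5ml


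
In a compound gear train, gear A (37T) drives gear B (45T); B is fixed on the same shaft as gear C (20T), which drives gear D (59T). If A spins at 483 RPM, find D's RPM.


Stage 1: RPM_B = RPM_A × t_A/t_B = 483 × 37/45 = 17871/45 ≈ 397.13
B and C share a shaft → RPM_C = RPM_B
Stage 2: RPM_D = RPM_C × t_C/t_D = RPM_A × (t_A×t_C)/(t_B×t_D)
Overall ratio = (37×20)/(45×59) = 740/2655
RPM_D = 483 × 740/2655 = 357420/2655
≈ 134.62 RPM

134.62 RPM


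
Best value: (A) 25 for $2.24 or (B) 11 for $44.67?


Deal A: $2.24/25 = $0.0896/unit
Deal B: $44.67/11 = $4.0609/unit
A is cheaper per unit
= Deal A

Deal A


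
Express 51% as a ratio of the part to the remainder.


51% means 51 parts out of 100; remainder = 49
Part : remainder = 51:49
GCD = 1
= 51:49

51:49


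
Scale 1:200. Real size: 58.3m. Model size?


Model size = real / scale
= 58.3 / 200
= 0.2915 m

0.2915 m


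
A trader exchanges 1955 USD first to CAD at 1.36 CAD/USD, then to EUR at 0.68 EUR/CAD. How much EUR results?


Step 1: 1955 USD × 1.36 = 2658.80 CAD
Step 2: 2658.80 CAD × 0.68 = 1807.98 EUR
Implied rate USD→EUR = 1.36 × 0.68 = 0.9248
= 1807.98 EUR

1807.98 EUR


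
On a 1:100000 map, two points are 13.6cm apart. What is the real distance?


Real distance = map distance × scale
= 13.6cm × 100000
= 1360000 cm = 13600.0 m
= 13.600 km

13.600 km


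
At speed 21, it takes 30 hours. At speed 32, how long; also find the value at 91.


Inverse proportion: x × y = constant
k = 21 × 30 = 630
At x=32: k/32 = 19.69
At x=91: k/91 = 6.92
= 19.69 and 6.92

19.69 and 6.92


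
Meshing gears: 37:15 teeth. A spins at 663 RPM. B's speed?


Gear ratio = 37:15 = 37:15
RPM_B = RPM_A × (teeth_A / teeth_B)
= 663 × (37/15)
= 1635.4 RPM

1635.4 RPM


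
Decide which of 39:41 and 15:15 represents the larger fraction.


39/41 = 0.9512
15/15 = 1.0000
0.9512 < 1.0000, so 39:41 is less
= 15:15

15:15


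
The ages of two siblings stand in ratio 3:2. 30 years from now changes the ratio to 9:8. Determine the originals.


Let A = 3k, B = 2k.
(3k + 30) / (2k + 30) = 9/8
Cross-multiply: 8(3k + 30) = 9(2k + 30)
24k + 240 = 18k + 270
24k - 18k = 270 - 240
6k = 30
k = 30/6 = 5
A = 3×5 = 15, B = 2×5 = 10
= A = 15, B = 10

A = 15, B = 10


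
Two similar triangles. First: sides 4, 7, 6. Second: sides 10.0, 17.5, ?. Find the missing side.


Scale factor = 10.0/4 = 2.5
Missing side = 6 × 2.5
= 15.0

15.0


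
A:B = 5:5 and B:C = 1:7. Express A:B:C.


Match B: multiply A:B by 1 → 5:5
Multiply B:C by 5 → 5:35
Combined: 5:5:35
GCD = 5
= 1:1:7

1:1:7


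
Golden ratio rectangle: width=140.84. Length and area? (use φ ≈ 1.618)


φ = (1 + √5) / 2 ≈ 1.618
Length = width × φ = 140.84 × 1.618 = 227.87912
≈ 227.88
Area = width × length = 140.84 × 227.87912 = 32094.4952608 ≈ 32094.50
= Length: 227.88, Area: 32094.50

Length: 227.88, Area: 32094.50


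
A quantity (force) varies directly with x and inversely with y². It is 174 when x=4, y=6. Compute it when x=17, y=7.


z = k·x/y²
Solve for k using the known point: k = z·y²/x = 174×36/4 = 6264/4 = 1566.0000
Now evaluate at x=17, y=7:
z = k × 17 / 49 = (6264 × 17) / (4 × 49) = 106488/196
≈ 543.3061

543.3061


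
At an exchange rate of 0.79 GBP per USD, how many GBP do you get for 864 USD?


Amount × rate = 864 × 0.79
= 682.56 GBP

682.56 GBP


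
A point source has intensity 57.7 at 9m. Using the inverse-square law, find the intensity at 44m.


I₁d₁² = I₂d₂²
I₂ = I₁ × (d₁/d₂)²
= 57.7 × (9/44)²
= 57.7 × 81/1936
= 4673.7/1936
≈ 2.4141

2.4141


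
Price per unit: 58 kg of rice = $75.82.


Unit rate = total / quantity
= 75.82 / 58
= $1.31 per unit

$1.31 per unit


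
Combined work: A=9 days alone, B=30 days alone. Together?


Rate of A = 1/9 per day
Rate of B = 1/30 per day
Combined rate = 1/9 + 1/30 = 39/270 ≈ 0.1444 per day
Days = 1 / combined rate = 270/39
≈ 6.92 days

6.92 days


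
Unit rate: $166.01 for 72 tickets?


Unit rate = total / quantity
= 166.01 / 72
= $2.31 per unit

$2.31 per unit


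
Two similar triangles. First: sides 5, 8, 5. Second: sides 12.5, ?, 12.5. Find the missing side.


Scale factor = 12.5/5 = 2.5
Missing side = 8 × 2.5
= 20.0

20.0


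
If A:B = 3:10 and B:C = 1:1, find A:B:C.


Match B: multiply A:B by 1 → 3:10
Multiply B:C by 10 → 10:10
Combined: 3:10:10
GCD = 1
= 3:10:10

3:10:10


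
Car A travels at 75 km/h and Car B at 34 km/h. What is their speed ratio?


Ratio = 75:34
GCD = 1
Simplified = 75:34
Time ratio (same distance) = 34:75
Speed ratio = 75:34

75:34


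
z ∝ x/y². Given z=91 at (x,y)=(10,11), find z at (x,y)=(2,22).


z = k·x/y²
Solve for k using the known point: k = z·y²/x = 91×121/10 = 11011/10 = 1101.1000
Now evaluate at x=2, y=22:
z = k × 2 / 484 = (11011 × 2) / (10 × 484) = 22022/4840
= 4.5500

4.5500


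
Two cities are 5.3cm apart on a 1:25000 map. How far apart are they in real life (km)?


Real distance = map distance × scale
= 5.3cm × 25000
= 132500 cm = 1325.0 m
= 1.325 km

1.325 km


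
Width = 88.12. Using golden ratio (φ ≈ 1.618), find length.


φ = (1 + √5) / 2 ≈ 1.618
Length = width × φ = 88.12 × 1.618 = 142.57816
≈ 142.58

142.58


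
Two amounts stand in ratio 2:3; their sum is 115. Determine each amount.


Let A = 2k, B = 3k.
2k + 3k = 115
5k = 115 → k = 115/5 = 23
A = 2×23 = 46, B = 3×23 = 69
= A = 46, B = 69

A = 46, B = 69


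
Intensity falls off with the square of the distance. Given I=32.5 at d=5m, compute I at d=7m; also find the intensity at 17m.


I₁d₁² = I₂d₂²
I at 7m = 32.5 × (5/7)² = 32.5 × 25/49 = 812.5/49 ≈ 16.5816
I at 17m = 32.5 × (5/17)² = 32.5 × 25/289 = 812.5/289 ≈ 2.8114
= 16.5816 and 2.8114

16.5816 and 2.8114


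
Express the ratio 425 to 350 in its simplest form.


GCD(425, 350) = 25
425/25 : 350/25
= 17:14

17:14


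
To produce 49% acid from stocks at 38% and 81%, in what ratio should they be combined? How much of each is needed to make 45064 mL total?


Let x parts of 38% mix with y parts of 81%.
38x + 81y = 49(x + y)
38x + 81y = 49x + 49y
x(38 - 49) = y(49 - 81)
x/y = (81 - 49)/(49 - 38) = 32/11
Simplify: 32:11
Total parts = 43; one part = 45064/43 = 1048.00 mL
38% solution: 32×1048.00 = 33536.00 mL
81% solution: 11×1048.00 = 11528.00 mL
= ratio 32:11; 33536.00 mL and 11528.00 mL

ratio 32:11; 33536.00 mL and 11528.00 mL


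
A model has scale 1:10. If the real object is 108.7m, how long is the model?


Model size = real / scale
= 108.7 / 10
= 10.8700 m

10.8700 m


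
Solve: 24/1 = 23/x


Cross multiply: 24 × x = 1 × 23
24x = 23
x = 23 / 24
= 0.96

0.96


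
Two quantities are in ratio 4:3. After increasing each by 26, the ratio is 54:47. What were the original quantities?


Let A = 4k, B = 3k.
(4k + 26) / (3k + 26) = 54/47
Cross-multiply: 47(4k + 26) = 54(3k + 26)
188k + 1222 = 162k + 1404
188k - 162k = 1404 - 1222
26k = 182
k = 182/26 = 7
A = 4×7 = 28, B = 3×7 = 21
= A = 28, B = 21

A = 28, B = 21


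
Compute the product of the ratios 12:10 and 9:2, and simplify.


Compound ratio = (12×9) : (10×2)
= 108:20
GCD = 4
= 27:5

27:5


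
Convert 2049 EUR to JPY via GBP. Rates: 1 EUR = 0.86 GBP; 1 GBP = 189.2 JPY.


Step 1: 2049 EUR × 0.86 = 1762.14 GBP
Step 2: 1762.14 GBP × 189.2 = 333396.89 JPY
Implied rate EUR→JPY = 0.86 × 189.2 = 162.7120
= 333396.89 JPY

333396.89 JPY


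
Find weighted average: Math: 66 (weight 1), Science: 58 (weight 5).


Numerator = 66×1 + 58×5
= 66 + 290
= 356
Total weight = 6
Weighted avg = 356/6
= 59.33

59.33


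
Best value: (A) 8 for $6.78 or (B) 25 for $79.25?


Deal A: $6.78/8 = $0.8475/unit
Deal B: $79.25/25 = $3.1700/unit
A is cheaper per unit
= Deal A

Deal A


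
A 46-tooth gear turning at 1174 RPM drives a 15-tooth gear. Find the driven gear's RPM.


Gear ratio = 46:15 = 46:15
RPM_B = RPM_A × (teeth_A / teeth_B)
= 1174 × (46/15)
= 3600.3 RPM

3600.3 RPM


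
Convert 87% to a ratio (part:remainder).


87% means 87 parts out of 100; remainder = 13
Part : remainder = 87:13
GCD = 1
= 87:13

87:13


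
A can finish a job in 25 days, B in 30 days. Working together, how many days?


Rate of A = 1/25 per day
Rate of B = 1/30 per day
Combined rate = 1/25 + 1/30 = 55/750 ≈ 0.0733 per day
Days = 1 / combined rate = 750/55
≈ 13.64 days

13.64 days


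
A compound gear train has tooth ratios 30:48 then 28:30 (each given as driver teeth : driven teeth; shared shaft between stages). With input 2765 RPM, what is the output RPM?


Stage 1: RPM_B = RPM_A × t_A/t_B = 2765 × 30/48 = 82950/48 ≈ 1728.13
B and C share a shaft → RPM_C = RPM_B
Stage 2: RPM_D = RPM_C × t_C/t_D = RPM_A × (t_A×t_C)/(t_B×t_D)
Overall ratio = (30×28)/(48×30) = 840/1440
RPM_D = 2765 × 840/1440 = 2322600/1440
≈ 1612.92 RPM

1612.92 RPM


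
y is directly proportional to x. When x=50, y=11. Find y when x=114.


Direct proportion: y/x = constant
k = 11/50 = 0.2200
y₂ = k × 114 = 11 × 114 / 50 = 1254/50
= 25.08

25.08


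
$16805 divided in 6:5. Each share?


Total parts = 6 + 5 = 11
Part 1: 16805 × 6/11 = 9166.36
Part 2: 16805 × 5/11 = 7638.64
= Part 1: $9166.36, Part 2: $7638.64

Part 1: $9166.36, Part 2: $7638.64


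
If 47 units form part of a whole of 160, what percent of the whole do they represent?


Percentage = (part / whole) × 100
= (47 / 160) × 100
≈ 29.38%

29.38%


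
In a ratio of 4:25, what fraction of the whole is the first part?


Total parts = 4 + 25 = 29
First part: 4/29 = 4/29
= 4/29

4/29


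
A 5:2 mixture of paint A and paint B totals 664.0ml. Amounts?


Total parts = 5 + 2 = 7
paint A: 664.0 × 5/7 = 474.3ml
paint B: 664.0 × 2/7 = 189.7ml
= 474.3ml and 189.7ml

474.3ml and 189.7ml


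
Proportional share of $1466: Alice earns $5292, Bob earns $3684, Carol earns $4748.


Total income = 5292 + 3684 + 4748 = $13724
Alice: $1466 × 5292/13724 = $565.29
Bob: $1466 × 3684/13724 = $393.53
Carol: $1466 × 4748/13724 = $507.18
= Alice: $565.29, Bob: $393.53, Carol: $507.18

Alice: $565.29, Bob: $393.53, Carol: $507.18


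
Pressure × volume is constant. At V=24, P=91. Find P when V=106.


Inverse proportion: x × y = constant
k = 24 × 91 = 2184
y₂ = k / 106 = 2184 / 106
= 20.60

20.60


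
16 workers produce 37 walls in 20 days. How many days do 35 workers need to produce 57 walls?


Days ∝ work / workers, so d₂ = d₁ × (m₁/m₂) × (w₂/w₁)
Workers factor (inverse): 16/35 ≈ 0.4571
Work factor (direct): 57/37 ≈ 1.5405
d₂ = 20 × 16/35 × 57/37 = (20 × 16 × 57) / (35 × 37) = 18240/1295
≈ 14.08 days

14.08 days


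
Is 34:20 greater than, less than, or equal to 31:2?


34/20 = 1.7000
31/2 = 15.5000
1.7000 < 15.5000, so 34:20 is less
= less than

less than


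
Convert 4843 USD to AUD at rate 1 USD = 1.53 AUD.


Amount × rate = 4843 × 1.53
= 7409.79 AUD

7409.79 AUD


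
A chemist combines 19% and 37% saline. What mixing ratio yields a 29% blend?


Let x parts of 19% mix with y parts of 37%.
19x + 37y = 29(x + y)
19x + 37y = 29x + 29y
x(19 - 29) = y(29 - 37)
x/y = (37 - 29)/(29 - 19) = 8/10
Simplify: 4:5
= 4:5

4:5


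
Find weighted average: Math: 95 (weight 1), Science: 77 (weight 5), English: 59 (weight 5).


Numerator = 95×1 + 77×5 + 59×5
= 95 + 385 + 295
= 775
Total weight = 11
Weighted avg = 775/11
= 70.45

70.45


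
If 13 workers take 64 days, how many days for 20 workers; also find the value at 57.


Inverse proportion: x × y = constant
k = 13 × 64 = 832
At x=20: k/20 = 41.60
At x=57: k/57 = 14.60
= 41.60 and 14.60

41.60 and 14.60


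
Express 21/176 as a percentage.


Percentage = (part / whole) × 100
= (21 / 176) × 100
≈ 11.93%

11.93%


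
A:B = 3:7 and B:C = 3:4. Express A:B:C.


Match B: multiply A:B by 3 → 9:21
Multiply B:C by 7 → 21:28
Combined: 9:21:28
GCD = 1
= 9:21:28

9:21:28


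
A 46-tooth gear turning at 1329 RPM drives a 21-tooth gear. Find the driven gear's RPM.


Gear ratio = 46:21 = 46:21
RPM_B = RPM_A × (teeth_A / teeth_B)
= 1329 × (46/21)
= 2911.1 RPM

2911.1 RPM


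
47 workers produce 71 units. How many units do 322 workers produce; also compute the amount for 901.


Direct proportion: y/x = constant
k = 71/47 ≈ 1.5106
y at x=322: k × 322 = 71 × 322 / 47 = 22862/47 ≈ 486.43
y at x=901: k × 901 = 71 × 901 / 47 = 63971/47 ≈ 1361.09
= 486.43 and 1361.09

486.43 and 1361.09


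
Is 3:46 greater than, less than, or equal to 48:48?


3/46 = 0.0652
48/48 = 1.0000
0.0652 < 1.0000, so 3:46 is less
= less than

less than


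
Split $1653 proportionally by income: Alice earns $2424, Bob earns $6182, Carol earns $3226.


Total income = 2424 + 6182 + 3226 = $11832
Alice: $1653 × 2424/11832 = $338.65
Bob: $1653 × 6182/11832 = $863.66
Carol: $1653 × 3226/11832 = $450.69
= Alice: $338.65, Bob: $863.66, Carol: $450.69

Alice: $338.65, Bob: $863.66, Carol: $450.69


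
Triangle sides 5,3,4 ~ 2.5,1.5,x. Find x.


Scale factor = 2.5/5 = 0.5
Missing side = 4 × 0.5
= 2.0

2.0


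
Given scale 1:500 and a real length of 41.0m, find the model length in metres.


Model size = real / scale
= 41.0 / 500
= 0.0820 m

0.0820 m


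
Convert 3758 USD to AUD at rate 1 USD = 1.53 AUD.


Amount × rate = 3758 × 1.53
= 5749.74 AUD

5749.74 AUD


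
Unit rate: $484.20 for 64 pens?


Unit rate = total / quantity
= 484.20 / 64
= $7.57 per unit

$7.57 per unit


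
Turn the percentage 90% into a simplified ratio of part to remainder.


90% means 90 parts out of 100; remainder = 10
Part : remainder = 90:10
GCD = 10
= 9:1

9:1


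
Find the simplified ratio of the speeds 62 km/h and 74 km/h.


Ratio = 62:74
GCD = 2
Simplified = 31:37
Time ratio (same distance) = 37:31
Speed ratio = 31:37

31:37


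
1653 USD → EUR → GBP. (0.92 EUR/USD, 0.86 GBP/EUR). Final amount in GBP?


Step 1: 1653 USD × 0.92 = 1520.76 EUR
Step 2: 1520.76 EUR × 0.86 = 1307.85 GBP
Implied rate USD→GBP = 0.92 × 0.86 = 0.7912
= 1307.85 GBP

1307.85 GBP


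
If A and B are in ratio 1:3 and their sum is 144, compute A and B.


Let A = 1k, B = 3k.
1k + 3k = 144
4k = 144 → k = 144/4 = 36
A = 1×36 = 36, B = 3×36 = 108
= A = 36, B = 108

A = 36, B = 108


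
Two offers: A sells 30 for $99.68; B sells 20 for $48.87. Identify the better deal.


Deal A: $99.68/30 = $3.3227/unit
Deal B: $48.87/20 = $2.4435/unit
B is cheaper per unit
= Deal B

Deal B


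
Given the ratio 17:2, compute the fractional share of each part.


Total parts = 17 + 2 = 19
First part: 17/19 = 17/19
Second part: 2/19 = 2/19
= 17/19 and 2/19

17/19 and 2/19


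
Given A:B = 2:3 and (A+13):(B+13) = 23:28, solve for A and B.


Let A = 2k, B = 3k.
(2k + 13) / (3k + 13) = 23/28
Cross-multiply: 28(2k + 13) = 23(3k + 13)
56k + 364 = 69k + 299
56k - 69k = 299 - 364
-13k = -65
k = -65/-13 = 5
A = 2×5 = 10, B = 3×5 = 15
= A = 10, B = 15

A = 10, B = 15


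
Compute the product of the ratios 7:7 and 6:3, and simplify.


Compound ratio = (7×6) : (7×3)
= 42:21
GCD = 21
= 2:1

2:1


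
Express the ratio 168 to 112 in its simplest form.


GCD(168, 112) = 56
168/56 : 112/56
= 3:2

3:2


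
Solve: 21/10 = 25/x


Cross multiply: 21 × x = 10 × 25
21x = 250
x = 250 / 21
= 11.90

11.90


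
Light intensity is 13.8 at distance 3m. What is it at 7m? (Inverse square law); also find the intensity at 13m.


I₁d₁² = I₂d₂²
I at 7m = 13.8 × (3/7)² = 13.8 × 9/49 = 124.2/49 ≈ 2.5347
I at 13m = 13.8 × (3/13)² = 13.8 × 9/169 = 124.2/169 ≈ 0.7349
= 2.5347 and 0.7349

2.5347 and 0.7349


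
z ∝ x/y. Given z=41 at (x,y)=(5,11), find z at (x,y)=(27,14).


z = k·x/y
Solve for k using the known point: k = z·y/x = 41×11/5 = 451/5 = 90.2000
Now evaluate at x=27, y=14:
z = k × 27 / 14 = (451 × 27) / (5 × 14) = 12177/70
≈ 173.9571

173.9571


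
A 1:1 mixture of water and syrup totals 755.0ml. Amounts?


Total parts = 1 + 1 = 2
water: 755.0 × 1/2 = 377.5ml
syrup: 755.0 × 1/2 = 377.5ml
= 377.5ml and 377.5ml

377.5ml and 377.5ml


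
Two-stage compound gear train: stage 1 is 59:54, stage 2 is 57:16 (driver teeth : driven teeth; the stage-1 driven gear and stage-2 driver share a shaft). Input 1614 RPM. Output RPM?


Stage 1: RPM_B = RPM_A × t_A/t_B = 1614 × 59/54 = 95226/54 ≈ 1763.44
B and C share a shaft → RPM_C = RPM_B
Stage 2: RPM_D = RPM_C × t_C/t_D = RPM_A × (t_A×t_C)/(t_B×t_D)
Overall ratio = (59×57)/(54×16) = 3363/864
RPM_D = 1614 × 3363/864 = 5427882/864
≈ 6282.27 RPM

6282.27 RPM


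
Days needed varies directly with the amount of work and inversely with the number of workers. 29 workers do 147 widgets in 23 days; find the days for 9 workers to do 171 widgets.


Days ∝ work / workers, so d₂ = d₁ × (m₁/m₂) × (w₂/w₁)
Workers factor (inverse): 29/9 ≈ 3.2222
Work factor (direct): 171/147 ≈ 1.1633
d₂ = 23 × 29/9 × 171/147 = (23 × 29 × 171) / (9 × 147) = 114057/1323
≈ 86.21 days

86.21 days


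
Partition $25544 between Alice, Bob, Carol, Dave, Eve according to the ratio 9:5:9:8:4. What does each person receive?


Total parts = 9 + 5 + 9 + 8 + 4 = 35
Alice: 25544 × 9/35 = 6568.46
Bob: 25544 × 5/35 = 3649.14
Carol: 25544 × 9/35 = 6568.46
Dave: 25544 × 8/35 = 5838.63
Eve: 25544 × 4/35 = 2919.31
= Alice: $6568.46, Bob: $3649.14, Carol: $6568.46, Dave: $5838.63, Eve: $2919.31

Alice: $6568.46, Bob: $3649.14, Carol: $6568.46, Dave: $5838.63, Eve: $2919.31


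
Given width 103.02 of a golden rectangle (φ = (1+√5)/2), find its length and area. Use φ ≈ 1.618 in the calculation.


φ = (1 + √5) / 2 ≈ 1.618
Length = width × φ = 103.02 × 1.618 = 166.68636
≈ 166.69
Area = width × length = 103.02 × 166.68636 = 17172.0288072 ≈ 17172.03
= Length: 166.69, Area: 17172.03

Length: 166.69, Area: 17172.03


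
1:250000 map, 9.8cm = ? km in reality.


Real distance = map distance × scale
= 9.8cm × 250000
= 2450000 cm = 24500.0 m
= 24.500 km

24.500 km


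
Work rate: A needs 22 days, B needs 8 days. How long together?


Rate of A = 1/22 per day
Rate of B = 1/8 per day
Combined rate = 1/22 + 1/8 = 30/176 ≈ 0.1705 per day
Days = 1 / combined rate = 176/30
≈ 5.87 days

5.87 days


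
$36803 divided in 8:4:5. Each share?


Total parts = 8 + 4 + 5 = 17
Part 1: 36803 × 8/17 = 17319.06
Part 2: 36803 × 4/17 = 8659.53
Part 3: 36803 × 5/17 = 10824.41
= Part 1: $17319.06, Part 2: $8659.53, Part 3: $10824.41

Part 1: $17319.06, Part 2: $8659.53, Part 3: $10824.41


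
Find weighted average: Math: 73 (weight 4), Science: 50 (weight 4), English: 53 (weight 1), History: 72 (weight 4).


Numerator = 73×4 + 50×4 + 53×1 + 72×4
= 292 + 200 + 53 + 288
= 833
Total weight = 13
Weighted avg = 833/13
= 64.08

64.08


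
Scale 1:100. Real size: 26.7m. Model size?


Model size = real / scale
= 26.7 / 100
= 0.2670 m

0.2670 m


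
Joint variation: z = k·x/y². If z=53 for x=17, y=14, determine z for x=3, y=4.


z = k·x/y²
Solve for k using the known point: k = z·y²/x = 53×196/17 = 10388/17 ≈ 611.0588
Now evaluate at x=3, y=4:
z = k × 3 / 16 = (10388 × 3) / (17 × 16) = 31164/272
≈ 114.5735

114.5735


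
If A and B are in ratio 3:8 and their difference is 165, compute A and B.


Let A = 3k, B = 8k.
8k - 3k = 165
5k = 165 → k = 165/5 = 33
A = 3×33 = 99, B = 8×33 = 264
= A = 99, B = 264

A = 99, B = 264


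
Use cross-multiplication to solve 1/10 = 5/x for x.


Cross multiply: 1 × x = 10 × 5
1x = 50
x = 50 / 1
= 50.00

50.00


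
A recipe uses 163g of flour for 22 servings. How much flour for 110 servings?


Direct proportion: y/x = constant
k = 163/22 ≈ 7.4091
y₂ = k × 110 = 163 × 110 / 22 = 17930/22
= 815.00

815.00


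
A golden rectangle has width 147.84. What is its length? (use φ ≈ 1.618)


φ = (1 + √5) / 2 ≈ 1.618
Length = width × φ = 147.84 × 1.618 = 239.20512
≈ 239.21

239.21


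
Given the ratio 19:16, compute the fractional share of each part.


Total parts = 19 + 16 = 35
First part: 19/35 = 19/35
Second part: 16/35 = 16/35
= 19/35 and 16/35

19/35 and 16/35


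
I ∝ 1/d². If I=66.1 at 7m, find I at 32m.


I₁d₁² = I₂d₂²
I₂ = I₁ × (d₁/d₂)²
= 66.1 × (7/32)²
= 66.1 × 49/1024
= 3238.9/1024
≈ 3.1630

3.1630


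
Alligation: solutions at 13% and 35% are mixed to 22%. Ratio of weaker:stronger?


Let x parts of 13% mix with y parts of 35%.
13x + 35y = 22(x + y)
13x + 35y = 22x + 22y
x(13 - 22) = y(22 - 35)
x/y = (35 - 22)/(22 - 13) = 13/9
Simplify: 13:9
= 13:9

13:9


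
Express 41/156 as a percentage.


Percentage = (part / whole) × 100
= (41 / 156) × 100
≈ 26.28%

26.28%


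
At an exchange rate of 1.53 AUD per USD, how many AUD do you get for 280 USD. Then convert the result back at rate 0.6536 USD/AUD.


Amount × rate = 280 × 1.53 = 428.40 AUD
Round-trip: 428.40 × 0.6536 = 280.00 USD
= 428.40 AUD, then 280.00 USD

428.40 AUD, then 280.00 USD


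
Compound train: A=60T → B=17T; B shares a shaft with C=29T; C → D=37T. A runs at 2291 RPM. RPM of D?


Stage 1: RPM_B = RPM_A × t_A/t_B = 2291 × 60/17 = 137460/17 ≈ 8085.88
B and C share a shaft → RPM_C = RPM_B
Stage 2: RPM_D = RPM_C × t_C/t_D = RPM_A × (t_A×t_C)/(t_B×t_D)
Overall ratio = (60×29)/(17×37) = 1740/629
RPM_D = 2291 × 1740/629 = 3986340/629
≈ 6337.58 RPM

6337.58 RPM


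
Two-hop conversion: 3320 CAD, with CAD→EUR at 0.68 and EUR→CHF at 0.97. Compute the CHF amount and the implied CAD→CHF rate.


Step 1: 3320 CAD × 0.68 = 2257.60 EUR
Step 2: 2257.60 EUR × 0.97 = 2189.87 CHF
Implied rate CAD→CHF = 0.68 × 0.97 = 0.6596
= 2189.87 CHF; implied rate 0.6596 CHF/CAD

2189.87 CHF; implied rate 0.6596 CHF/CAD


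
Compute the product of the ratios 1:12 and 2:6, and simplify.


Compound ratio = (1×2) : (12×6)
= 2:72
GCD = 2
= 1:36

1:36


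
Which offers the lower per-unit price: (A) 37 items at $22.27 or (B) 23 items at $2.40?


Deal A: $22.27/37 = $0.6019/unit
Deal B: $2.40/23 = $0.1043/unit
B is cheaper per unit
= Deal B

Deal B


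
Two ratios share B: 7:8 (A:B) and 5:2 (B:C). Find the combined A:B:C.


Match B: multiply A:B by 5 → 35:40
Multiply B:C by 8 → 40:16
Combined: 35:40:16
GCD = 1
= 35:40:16

35:40:16


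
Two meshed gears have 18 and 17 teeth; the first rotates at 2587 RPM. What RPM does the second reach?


Gear ratio = 18:17 = 18:17
RPM_B = RPM_A × (teeth_A / teeth_B)
= 2587 × (18/17)
= 2739.2 RPM

2739.2 RPM


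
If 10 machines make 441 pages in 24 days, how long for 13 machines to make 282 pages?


Days ∝ work / workers, so d₂ = d₁ × (m₁/m₂) × (w₂/w₁)
Workers factor (inverse): 10/13 ≈ 0.7692
Work factor (direct): 282/441 ≈ 0.6395
d₂ = 24 × 10/13 × 282/441 = (24 × 10 × 282) / (13 × 441) = 67680/5733
≈ 11.81 days

11.81 days


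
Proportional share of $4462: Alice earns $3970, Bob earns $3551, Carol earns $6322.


Total income = 3970 + 3551 + 6322 = $13843
Alice: $4462 × 3970/13843 = $1279.65
Bob: $4462 × 3551/13843 = $1144.59
Carol: $4462 × 6322/13843 = $2037.76
= Alice: $1279.65, Bob: $1144.59, Carol: $2037.76

Alice: $1279.65, Bob: $1144.59, Carol: $2037.76


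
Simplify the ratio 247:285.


GCD(247, 285) = 19
247/19 : 285/19
= 13:15

13:15


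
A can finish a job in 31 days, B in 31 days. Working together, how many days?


Rate of A = 1/31 per day
Rate of B = 1/31 per day
Combined rate = 1/31 + 1/31 = 62/961 ≈ 0.0645 per day
Days = 1 / combined rate = 961/62
= 15.50 days

15.50 days


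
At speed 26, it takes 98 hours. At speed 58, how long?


Inverse proportion: x × y = constant
k = 26 × 98 = 2548
y₂ = k / 58 = 2548 / 58
= 43.93

43.93


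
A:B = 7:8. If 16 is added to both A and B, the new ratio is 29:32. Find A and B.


Let A = 7k, B = 8k.
(7k + 16) / (8k + 16) = 29/32
Cross-multiply: 32(7k + 16) = 29(8k + 16)
224k + 512 = 232k + 464
224k - 232k = 464 - 512
-8k = -48
k = -48/-8 = 6
A = 7×6 = 42, B = 8×6 = 48
= A = 42, B = 48

A = 42, B = 48


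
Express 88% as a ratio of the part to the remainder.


88% means 88 parts out of 100; remainder = 12
Part : remainder = 88:12
GCD = 4
= 22:3

22:3


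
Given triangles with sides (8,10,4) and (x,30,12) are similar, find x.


Scale factor = 30/10 = 3
Missing side = 8 × 3
= 24.0

24.0


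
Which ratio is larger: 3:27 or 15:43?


3/27 = 0.1111
15/43 = 0.3488
0.1111 < 0.3488, so 3:27 is less
= 15:43

15:43


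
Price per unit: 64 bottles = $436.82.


Unit rate = total / quantity
= 436.82 / 64
= $6.83 per unit

$6.83 per unit


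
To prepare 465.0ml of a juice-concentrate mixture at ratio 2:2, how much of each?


Total parts = 2 + 2 = 4
juice: 465.0 × 2/4 = 232.5ml
concentrate: 465.0 × 2/4 = 232.5ml
= 232.5ml and 232.5ml

232.5ml and 232.5ml


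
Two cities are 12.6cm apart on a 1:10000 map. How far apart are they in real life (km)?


Real distance = map distance × scale
= 12.6cm × 10000
= 126000 cm = 1260.0 m
= 1.260 km

1.260 km


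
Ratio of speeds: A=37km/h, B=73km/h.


Ratio = 37:73
GCD = 1
Simplified = 37:73
Time ratio (same distance) = 73:37
Speed ratio = 37:73

37:73


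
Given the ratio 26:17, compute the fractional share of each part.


Total parts = 26 + 17 = 43
First part: 26/43 = 26/43
Second part: 17/43 = 17/43
= 26/43 and 17/43

26/43 and 17/43


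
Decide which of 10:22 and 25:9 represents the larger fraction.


10/22 = 0.4545
25/9 = 2.7778
0.4545 < 2.7778, so 10:22 is less
= 25:9

25:9


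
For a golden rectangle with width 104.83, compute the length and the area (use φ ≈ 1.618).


φ = (1 + √5) / 2 ≈ 1.618
Length = width × φ = 104.83 × 1.618 = 169.61494
≈ 169.61
Area = width × length = 104.83 × 169.61494 = 17780.7341602 ≈ 17780.73
= Length: 169.61, Area: 17780.73

Length: 169.61, Area: 17780.73


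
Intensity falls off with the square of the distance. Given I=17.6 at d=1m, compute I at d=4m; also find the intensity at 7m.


I₁d₁² = I₂d₂²
I at 4m = 17.6 × (1/4)² = 17.6 × 1/16 = 17.6/16 = 1.1000
I at 7m = 17.6 × (1/7)² = 17.6 × 1/49 = 17.6/49 ≈ 0.3592
= 1.1000 and 0.3592

1.1000 and 0.3592


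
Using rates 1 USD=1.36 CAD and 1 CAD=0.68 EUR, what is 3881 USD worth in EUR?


Step 1: 3881 USD × 1.36 = 5278.16 CAD
Step 2: 5278.16 CAD × 0.68 = 3589.15 EUR
Implied rate USD→EUR = 1.36 × 0.68 = 0.9248
= 3589.15 EUR

3589.15 EUR


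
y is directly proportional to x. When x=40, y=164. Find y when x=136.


Direct proportion: y/x = constant
k = 164/40 = 4.1000
y₂ = k × 136 = 164 × 136 / 40 = 22304/40
= 557.60

557.60


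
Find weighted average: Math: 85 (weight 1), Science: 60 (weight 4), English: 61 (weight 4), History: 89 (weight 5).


Numerator = 85×1 + 60×4 + 61×4 + 89×5
= 85 + 240 + 244 + 445
= 1014
Total weight = 14
Weighted avg = 1014/14
= 72.43

72.43


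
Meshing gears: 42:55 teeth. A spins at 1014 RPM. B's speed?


Gear ratio = 42:55 = 42:55
RPM_B = RPM_A × (teeth_A / teeth_B)
= 1014 × (42/55)
= 774.3 RPM

774.3 RPM


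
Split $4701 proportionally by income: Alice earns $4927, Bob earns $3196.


Total income = 4927 + 3196 = $8123
Alice: $4701 × 4927/8123 = $2851.39
Bob: $4701 × 3196/8123 = $1849.61
= Alice: $2851.39, Bob: $1849.61

Alice: $2851.39, Bob: $1849.61


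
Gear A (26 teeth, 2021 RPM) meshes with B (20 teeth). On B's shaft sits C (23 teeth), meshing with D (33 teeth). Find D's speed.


Stage 1: RPM_B = RPM_A × t_A/t_B = 2021 × 26/20 = 52546/20 = 2627.30
B and C share a shaft → RPM_C = RPM_B
Stage 2: RPM_D = RPM_C × t_C/t_D = RPM_A × (t_A×t_C)/(t_B×t_D)
Overall ratio = (26×23)/(20×33) = 598/660
RPM_D = 2021 × 598/660 = 1208558/660
≈ 1831.15 RPM

1831.15 RPM


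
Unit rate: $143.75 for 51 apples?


Unit rate = total / quantity
= 143.75 / 51
= $2.82 per unit

$2.82 per unit


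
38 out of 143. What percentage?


Percentage = (part / whole) × 100
= (38 / 143) × 100
≈ 26.57%

26.57%


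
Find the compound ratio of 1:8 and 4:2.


Compound ratio = (1×4) : (8×2)
= 4:16
GCD = 4
= 1:4

1:4


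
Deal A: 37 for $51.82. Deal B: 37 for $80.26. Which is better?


Deal A: $51.82/37 = $1.4005/unit
Deal B: $80.26/37 = $2.1692/unit
A is cheaper per unit
= Deal A

Deal A


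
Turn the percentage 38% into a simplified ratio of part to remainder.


38% means 38 parts out of 100; remainder = 62
Part : remainder = 38:62
GCD = 2
= 19:31

19:31


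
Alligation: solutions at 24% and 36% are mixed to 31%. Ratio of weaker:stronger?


Let x parts of 24% mix with y parts of 36%.
24x + 36y = 31(x + y)
24x + 36y = 31x + 31y
x(24 - 31) = y(31 - 36)
x/y = (36 - 31)/(31 - 24) = 5/7
Simplify: 5:7
= 5:7

5:7


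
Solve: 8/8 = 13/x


Cross multiply: 8 × x = 8 × 13
8x = 104
x = 104 / 8
= 13.00

13.00


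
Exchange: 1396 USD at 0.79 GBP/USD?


Amount × rate = 1396 × 0.79
= 1102.84 GBP

1102.84 GBP


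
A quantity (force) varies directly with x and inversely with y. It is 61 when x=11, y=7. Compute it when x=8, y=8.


z = k·x/y
Solve for k using the known point: k = z·y/x = 61×7/11 = 427/11 ≈ 38.8182
Now evaluate at x=8, y=8:
z = k × 8 / 8 = (427 × 8) / (11 × 8) = 3416/88
≈ 38.8182

38.8182


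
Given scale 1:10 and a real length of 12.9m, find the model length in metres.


Model size = real / scale
= 12.9 / 10
= 1.2900 m

1.2900 m


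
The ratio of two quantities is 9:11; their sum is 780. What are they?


Let A = 9k, B = 11k.
9k + 11k = 780
20k = 780 → k = 780/20 = 39
A = 9×39 = 351, B = 11×39 = 429
= A = 351, B = 429

A = 351, B = 429


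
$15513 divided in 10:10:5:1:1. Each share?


Total parts = 10 + 10 + 5 + 1 + 1 = 27
Part 1: 15513 × 10/27 = 5745.56
Part 2: 15513 × 10/27 = 5745.56
Part 3: 15513 × 5/27 = 2872.78
Part 4: 15513 × 1/27 = 574.56
Part 5: 15513 × 1/27 = 574.56
= Part 1: $5745.56, Part 2: $5745.56, Part 3: $2872.78, Part 4: $574.56, Part 5: $574.56

Part 1: $5745.56, Part 2: $5745.56, Part 3: $2872.78, Part 4: $574.56, Part 5: $574.56


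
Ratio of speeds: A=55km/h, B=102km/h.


Ratio = 55:102
GCD = 1
Simplified = 55:102
Time ratio (same distance) = 102:55
Speed ratio = 55:102

55:102


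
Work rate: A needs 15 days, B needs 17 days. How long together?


Rate of A = 1/15 per day
Rate of B = 1/17 per day
Combined rate = 1/15 + 1/17 = 32/255 ≈ 0.1255 per day
Days = 1 / combined rate = 255/32
≈ 7.97 days

7.97 days


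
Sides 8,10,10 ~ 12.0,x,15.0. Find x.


Scale factor = 12.0/8 = 1.5
Missing side = 10 × 1.5
= 15.0

15.0


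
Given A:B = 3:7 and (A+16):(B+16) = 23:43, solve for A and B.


Let A = 3k, B = 7k.
(3k + 16) / (7k + 16) = 23/43
Cross-multiply: 43(3k + 16) = 23(7k + 16)
129k + 688 = 161k + 368
129k - 161k = 368 - 688
-32k = -320
k = -320/-32 = 10
A = 3×10 = 30, B = 7×10 = 70
= A = 30, B = 70

A = 30, B = 70


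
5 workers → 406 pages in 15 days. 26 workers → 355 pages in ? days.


Days ∝ work / workers, so d₂ = d₁ × (m₁/m₂) × (w₂/w₁)
Workers factor (inverse): 5/26 ≈ 0.1923
Work factor (direct): 355/406 ≈ 0.8744
d₂ = 15 × 5/26 × 355/406 = (15 × 5 × 355) / (26 × 406) = 26625/10556
≈ 2.52 days

2.52 days


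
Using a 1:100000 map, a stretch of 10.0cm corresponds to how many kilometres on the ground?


Real distance = map distance × scale
= 10.0cm × 100000
= 1000000 cm = 10000.0 m
= 10.000 km

10.000 km


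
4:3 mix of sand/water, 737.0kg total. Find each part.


Total parts = 4 + 3 = 7
sand: 737.0 × 4/7 = 421.1kg
water: 737.0 × 3/7 = 315.9kg
= 421.1kg and 315.9kg

421.1kg and 315.9kg


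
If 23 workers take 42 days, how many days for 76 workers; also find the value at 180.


Inverse proportion: x × y = constant
k = 23 × 42 = 966
At x=76: k/76 = 12.71
At x=180: k/180 = 5.37
= 12.71 and 5.37

12.71 and 5.37


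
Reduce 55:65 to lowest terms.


GCD(55, 65) = 5
55/5 : 65/5
= 11:13

11:13


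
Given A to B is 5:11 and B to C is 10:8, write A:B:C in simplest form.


Match B: multiply A:B by 10 → 50:110
Multiply B:C by 11 → 110:88
Combined: 50:110:88
GCD = 2
= 25:55:44

25:55:44


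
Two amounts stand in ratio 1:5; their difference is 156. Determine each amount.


Let A = 1k, B = 5k.
5k - 1k = 156
4k = 156 → k = 156/4 = 39
A = 1×39 = 39, B = 5×39 = 195
= A = 39, B = 195

A = 39, B = 195


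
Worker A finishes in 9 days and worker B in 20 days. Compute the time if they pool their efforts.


Rate of A = 1/9 per day
Rate of B = 1/20 per day
Combined rate = 1/9 + 1/20 = 29/180 ≈ 0.1611 per day
Days = 1 / combined rate = 180/29
≈ 6.21 days

6.21 days


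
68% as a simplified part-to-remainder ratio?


68% means 68 parts out of 100; remainder = 32
Part : remainder = 68:32
GCD = 4
= 17:8

17:8


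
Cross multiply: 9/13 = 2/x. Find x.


Cross multiply: 9 × x = 13 × 2
9x = 26
x = 26 / 9
= 2.89

2.89


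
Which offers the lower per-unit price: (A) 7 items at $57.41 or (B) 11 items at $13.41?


Deal A: $57.41/7 = $8.2014/unit
Deal B: $13.41/11 = $1.2191/unit
B is cheaper per unit
= Deal B

Deal B


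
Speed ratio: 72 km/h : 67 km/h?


Ratio = 72:67
GCD = 1
Simplified = 72:67
Time ratio (same distance) = 67:72
Speed ratio = 72:67

72:67


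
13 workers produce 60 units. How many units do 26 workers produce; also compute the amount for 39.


Direct proportion: y/x = constant
k = 60/13 ≈ 4.6154
y at x=26: k × 26 = 60 × 26 / 13 = 1560/13 = 120.00
y at x=39: k × 39 = 60 × 39 / 13 = 2340/13 = 180.00
= 120.00 and 180.00

120.00 and 180.00


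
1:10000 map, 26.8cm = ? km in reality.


Real distance = map distance × scale
= 26.8cm × 10000
= 268000 cm = 2680.0 m
= 2.680 km

2.680 km


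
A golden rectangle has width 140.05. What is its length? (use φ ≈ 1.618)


φ = (1 + √5) / 2 ≈ 1.618
Length = width × φ = 140.05 × 1.618 = 226.6009
≈ 226.60

226.60


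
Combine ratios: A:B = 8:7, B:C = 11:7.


Match B: multiply A:B by 11 → 88:77
Multiply B:C by 7 → 77:49
Combined: 88:77:49
GCD = 1
= 88:77:49

88:77:49


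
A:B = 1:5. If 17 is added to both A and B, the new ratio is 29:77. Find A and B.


Let A = 1k, B = 5k.
(1k + 17) / (5k + 17) = 29/77
Cross-multiply: 77(1k + 17) = 29(5k + 17)
77k + 1309 = 145k + 493
77k - 145k = 493 - 1309
-68k = -816
k = -816/-68 = 12
A = 1×12 = 12, B = 5×12 = 60
= A = 12, B = 60

A = 12, B = 60


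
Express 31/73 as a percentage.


Percentage = (part / whole) × 100
= (31 / 73) × 100
≈ 42.47%

42.47%


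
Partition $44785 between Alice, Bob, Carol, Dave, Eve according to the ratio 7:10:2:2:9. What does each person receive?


Total parts = 7 + 10 + 2 + 2 + 9 = 30
Alice: 44785 × 7/30 = 10449.83
Bob: 44785 × 10/30 = 14928.33
Carol: 44785 × 2/30 = 2985.67
Dave: 44785 × 2/30 = 2985.67
Eve: 44785 × 9/30 = 13435.50
= Alice: $10449.83, Bob: $14928.33, Carol: $2985.67, Dave: $2985.67, Eve: $13435.50

Alice: $10449.83, Bob: $14928.33, Carol: $2985.67, Dave: $2985.67, Eve: $13435.50


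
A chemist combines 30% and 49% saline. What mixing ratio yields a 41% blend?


Let x parts of 30% mix with y parts of 49%.
30x + 49y = 41(x + y)
30x + 49y = 41x + 41y
x(30 - 41) = y(41 - 49)
x/y = (49 - 41)/(41 - 30) = 8/11
Simplify: 8:11
= 8:11

8:11


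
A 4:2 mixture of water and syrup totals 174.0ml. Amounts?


Total parts = 4 + 2 = 6
water: 174.0 × 4/6 = 116.0ml
syrup: 174.0 × 2/6 = 58.0ml
= 116.0ml and 58.0ml

116.0ml and 58.0ml


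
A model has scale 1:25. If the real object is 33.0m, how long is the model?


Model size = real / scale
= 33.0 / 25
= 1.3200 m

1.3200 m


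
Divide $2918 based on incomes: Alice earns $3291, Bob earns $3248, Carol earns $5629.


Total income = 3291 + 3248 + 5629 = $12168
Alice: $2918 × 3291/12168 = $789.21
Bob: $2918 × 3248/12168 = $778.90
Carol: $2918 × 5629/12168 = $1349.89
= Alice: $789.21, Bob: $778.90, Carol: $1349.89

Alice: $789.21, Bob: $778.90, Carol: $1349.89


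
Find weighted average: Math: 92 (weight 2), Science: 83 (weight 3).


Numerator = 92×2 + 83×3
= 184 + 249
= 433
Total weight = 5
Weighted avg = 433/5
= 86.60

86.60


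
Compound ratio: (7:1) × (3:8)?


Compound ratio = (7×3) : (1×8)
= 21:8
GCD = 1
= 21:8

21:8


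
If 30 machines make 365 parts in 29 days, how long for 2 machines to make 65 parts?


Days ∝ work / workers, so d₂ = d₁ × (m₁/m₂) × (w₂/w₁)
Workers factor (inverse): 30/2 = 15.0000
Work factor (direct): 65/365 ≈ 0.1781
d₂ = 29 × 30/2 × 65/365 = (29 × 30 × 65) / (2 × 365) = 56550/730
≈ 77.47 days

77.47 days


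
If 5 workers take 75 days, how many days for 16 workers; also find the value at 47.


Inverse proportion: x × y = constant
k = 5 × 75 = 375
At x=16: k/16 = 23.44
At x=47: k/47 = 7.98
= 23.44 and 7.98

23.44 and 7.98


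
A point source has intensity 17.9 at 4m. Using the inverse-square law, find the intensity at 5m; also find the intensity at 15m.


I₁d₁² = I₂d₂²
I at 5m = 17.9 × (4/5)² = 17.9 × 16/25 = 286.4/25 = 11.4560
I at 15m = 17.9 × (4/15)² = 17.9 × 16/225 = 286.4/225 ≈ 1.2729
= 11.4560 and 1.2729

11.4560 and 1.2729


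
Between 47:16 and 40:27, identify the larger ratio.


47/16 = 2.9375
40/27 = 1.4815
2.9375 > 1.4815, so 47:16 is greater
= 47:16

47:16


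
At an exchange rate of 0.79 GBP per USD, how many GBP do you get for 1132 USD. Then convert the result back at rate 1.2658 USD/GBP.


Amount × rate = 1132 × 0.79 = 894.28 GBP
Round-trip: 894.28 × 1.2658 = 1131.98 USD
= 894.28 GBP, then 1131.98 USD

894.28 GBP, then 1131.98 USD


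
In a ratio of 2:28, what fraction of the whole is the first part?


Total parts = 2 + 28 = 30
First part: 2/30 = 1/15
= 1/15

1/15


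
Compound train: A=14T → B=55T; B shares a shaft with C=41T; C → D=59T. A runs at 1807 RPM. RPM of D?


Stage 1: RPM_B = RPM_A × t_A/t_B = 1807 × 14/55 = 25298/55 ≈ 459.96
B and C share a shaft → RPM_C = RPM_B
Stage 2: RPM_D = RPM_C × t_C/t_D = RPM_A × (t_A×t_C)/(t_B×t_D)
Overall ratio = (14×41)/(55×59) = 574/3245
RPM_D = 1807 × 574/3245 = 1037218/3245
≈ 319.64 RPM

319.64 RPM


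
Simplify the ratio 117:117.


GCD(117, 117) = 117
117/117 : 117/117
= 1:1

1:1


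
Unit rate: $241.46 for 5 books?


Unit rate = total / quantity
= 241.46 / 5
= $48.29 per unit

$48.29 per unit


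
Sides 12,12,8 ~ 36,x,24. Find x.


Scale factor = 36/12 = 3
Missing side = 12 × 3
= 36.0

36.0


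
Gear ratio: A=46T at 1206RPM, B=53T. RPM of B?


Gear ratio = 46:53 = 46:53
RPM_B = RPM_A × (teeth_A / teeth_B)
= 1206 × (46/53)
= 1046.7 RPM

1046.7 RPM


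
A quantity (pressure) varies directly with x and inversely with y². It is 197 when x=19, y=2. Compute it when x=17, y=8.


z = k·x/y²
Solve for k using the known point: k = z·y²/x = 197×4/19 = 788/19 ≈ 41.4737
Now evaluate at x=17, y=8:
z = k × 17 / 64 = (788 × 17) / (19 × 64) = 13396/1216
≈ 11.0164

11.0164


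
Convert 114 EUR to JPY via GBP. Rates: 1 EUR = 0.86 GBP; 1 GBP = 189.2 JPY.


Step 1: 114 EUR × 0.86 = 98.04 GBP
Step 2: 98.04 GBP × 189.2 = 18549.17 JPY
Implied rate EUR→JPY = 0.86 × 189.2 = 162.7120
= 18549.17 JPY

18549.17 JPY
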